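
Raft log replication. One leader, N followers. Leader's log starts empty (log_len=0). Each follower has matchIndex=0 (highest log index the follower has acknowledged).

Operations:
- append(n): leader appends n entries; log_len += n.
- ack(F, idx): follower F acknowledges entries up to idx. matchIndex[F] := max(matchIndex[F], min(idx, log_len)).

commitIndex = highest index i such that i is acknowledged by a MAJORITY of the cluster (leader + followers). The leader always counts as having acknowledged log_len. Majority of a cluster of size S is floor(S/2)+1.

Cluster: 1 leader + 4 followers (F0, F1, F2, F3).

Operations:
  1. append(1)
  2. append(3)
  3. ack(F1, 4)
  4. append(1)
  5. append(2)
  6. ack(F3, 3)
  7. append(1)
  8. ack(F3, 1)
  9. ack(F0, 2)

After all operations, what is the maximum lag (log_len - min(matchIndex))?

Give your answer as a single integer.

Answer: 8

Derivation:
Op 1: append 1 -> log_len=1
Op 2: append 3 -> log_len=4
Op 3: F1 acks idx 4 -> match: F0=0 F1=4 F2=0 F3=0; commitIndex=0
Op 4: append 1 -> log_len=5
Op 5: append 2 -> log_len=7
Op 6: F3 acks idx 3 -> match: F0=0 F1=4 F2=0 F3=3; commitIndex=3
Op 7: append 1 -> log_len=8
Op 8: F3 acks idx 1 -> match: F0=0 F1=4 F2=0 F3=3; commitIndex=3
Op 9: F0 acks idx 2 -> match: F0=2 F1=4 F2=0 F3=3; commitIndex=3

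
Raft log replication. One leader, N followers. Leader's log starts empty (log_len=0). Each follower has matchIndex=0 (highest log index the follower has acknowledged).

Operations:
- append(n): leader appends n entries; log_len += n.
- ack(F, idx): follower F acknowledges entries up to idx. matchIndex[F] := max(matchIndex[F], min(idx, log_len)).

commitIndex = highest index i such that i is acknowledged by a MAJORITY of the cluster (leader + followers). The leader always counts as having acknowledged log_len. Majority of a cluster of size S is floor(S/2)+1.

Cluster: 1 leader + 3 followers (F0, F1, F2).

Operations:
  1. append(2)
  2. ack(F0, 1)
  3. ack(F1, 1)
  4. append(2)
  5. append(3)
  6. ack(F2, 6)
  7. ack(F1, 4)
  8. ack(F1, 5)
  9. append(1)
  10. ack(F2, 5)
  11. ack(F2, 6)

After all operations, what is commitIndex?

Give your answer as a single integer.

Answer: 5

Derivation:
Op 1: append 2 -> log_len=2
Op 2: F0 acks idx 1 -> match: F0=1 F1=0 F2=0; commitIndex=0
Op 3: F1 acks idx 1 -> match: F0=1 F1=1 F2=0; commitIndex=1
Op 4: append 2 -> log_len=4
Op 5: append 3 -> log_len=7
Op 6: F2 acks idx 6 -> match: F0=1 F1=1 F2=6; commitIndex=1
Op 7: F1 acks idx 4 -> match: F0=1 F1=4 F2=6; commitIndex=4
Op 8: F1 acks idx 5 -> match: F0=1 F1=5 F2=6; commitIndex=5
Op 9: append 1 -> log_len=8
Op 10: F2 acks idx 5 -> match: F0=1 F1=5 F2=6; commitIndex=5
Op 11: F2 acks idx 6 -> match: F0=1 F1=5 F2=6; commitIndex=5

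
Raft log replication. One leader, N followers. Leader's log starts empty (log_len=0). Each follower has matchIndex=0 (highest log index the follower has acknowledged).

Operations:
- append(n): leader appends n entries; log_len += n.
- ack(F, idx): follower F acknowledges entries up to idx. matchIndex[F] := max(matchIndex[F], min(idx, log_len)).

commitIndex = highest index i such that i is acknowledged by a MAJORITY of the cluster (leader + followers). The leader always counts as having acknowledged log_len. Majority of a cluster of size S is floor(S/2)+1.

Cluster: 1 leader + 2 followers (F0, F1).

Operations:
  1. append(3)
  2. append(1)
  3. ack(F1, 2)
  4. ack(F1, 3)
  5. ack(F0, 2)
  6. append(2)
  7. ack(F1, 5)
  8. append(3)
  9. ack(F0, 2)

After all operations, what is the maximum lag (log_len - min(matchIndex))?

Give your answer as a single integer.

Op 1: append 3 -> log_len=3
Op 2: append 1 -> log_len=4
Op 3: F1 acks idx 2 -> match: F0=0 F1=2; commitIndex=2
Op 4: F1 acks idx 3 -> match: F0=0 F1=3; commitIndex=3
Op 5: F0 acks idx 2 -> match: F0=2 F1=3; commitIndex=3
Op 6: append 2 -> log_len=6
Op 7: F1 acks idx 5 -> match: F0=2 F1=5; commitIndex=5
Op 8: append 3 -> log_len=9
Op 9: F0 acks idx 2 -> match: F0=2 F1=5; commitIndex=5

Answer: 7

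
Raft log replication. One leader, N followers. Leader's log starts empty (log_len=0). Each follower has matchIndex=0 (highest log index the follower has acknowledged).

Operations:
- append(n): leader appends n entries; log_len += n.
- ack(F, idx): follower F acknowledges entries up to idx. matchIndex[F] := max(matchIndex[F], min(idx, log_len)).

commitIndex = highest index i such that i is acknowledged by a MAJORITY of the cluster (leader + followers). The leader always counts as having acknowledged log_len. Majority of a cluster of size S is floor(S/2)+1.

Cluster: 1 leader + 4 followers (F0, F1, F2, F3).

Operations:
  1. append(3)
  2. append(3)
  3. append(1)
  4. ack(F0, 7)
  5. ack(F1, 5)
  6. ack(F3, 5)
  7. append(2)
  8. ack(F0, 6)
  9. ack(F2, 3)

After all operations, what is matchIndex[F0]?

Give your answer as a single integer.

Answer: 7

Derivation:
Op 1: append 3 -> log_len=3
Op 2: append 3 -> log_len=6
Op 3: append 1 -> log_len=7
Op 4: F0 acks idx 7 -> match: F0=7 F1=0 F2=0 F3=0; commitIndex=0
Op 5: F1 acks idx 5 -> match: F0=7 F1=5 F2=0 F3=0; commitIndex=5
Op 6: F3 acks idx 5 -> match: F0=7 F1=5 F2=0 F3=5; commitIndex=5
Op 7: append 2 -> log_len=9
Op 8: F0 acks idx 6 -> match: F0=7 F1=5 F2=0 F3=5; commitIndex=5
Op 9: F2 acks idx 3 -> match: F0=7 F1=5 F2=3 F3=5; commitIndex=5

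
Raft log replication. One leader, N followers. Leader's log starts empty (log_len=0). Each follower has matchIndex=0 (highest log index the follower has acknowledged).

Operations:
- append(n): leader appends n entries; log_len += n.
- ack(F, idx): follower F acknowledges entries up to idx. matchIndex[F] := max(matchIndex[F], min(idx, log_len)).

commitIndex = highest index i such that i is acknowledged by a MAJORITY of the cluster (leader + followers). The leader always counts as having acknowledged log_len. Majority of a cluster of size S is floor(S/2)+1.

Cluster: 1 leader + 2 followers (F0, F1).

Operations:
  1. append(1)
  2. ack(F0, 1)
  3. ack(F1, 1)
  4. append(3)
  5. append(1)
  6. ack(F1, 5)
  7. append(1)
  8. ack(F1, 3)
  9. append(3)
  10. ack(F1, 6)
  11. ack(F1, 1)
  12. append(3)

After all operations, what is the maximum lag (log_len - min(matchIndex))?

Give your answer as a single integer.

Answer: 11

Derivation:
Op 1: append 1 -> log_len=1
Op 2: F0 acks idx 1 -> match: F0=1 F1=0; commitIndex=1
Op 3: F1 acks idx 1 -> match: F0=1 F1=1; commitIndex=1
Op 4: append 3 -> log_len=4
Op 5: append 1 -> log_len=5
Op 6: F1 acks idx 5 -> match: F0=1 F1=5; commitIndex=5
Op 7: append 1 -> log_len=6
Op 8: F1 acks idx 3 -> match: F0=1 F1=5; commitIndex=5
Op 9: append 3 -> log_len=9
Op 10: F1 acks idx 6 -> match: F0=1 F1=6; commitIndex=6
Op 11: F1 acks idx 1 -> match: F0=1 F1=6; commitIndex=6
Op 12: append 3 -> log_len=12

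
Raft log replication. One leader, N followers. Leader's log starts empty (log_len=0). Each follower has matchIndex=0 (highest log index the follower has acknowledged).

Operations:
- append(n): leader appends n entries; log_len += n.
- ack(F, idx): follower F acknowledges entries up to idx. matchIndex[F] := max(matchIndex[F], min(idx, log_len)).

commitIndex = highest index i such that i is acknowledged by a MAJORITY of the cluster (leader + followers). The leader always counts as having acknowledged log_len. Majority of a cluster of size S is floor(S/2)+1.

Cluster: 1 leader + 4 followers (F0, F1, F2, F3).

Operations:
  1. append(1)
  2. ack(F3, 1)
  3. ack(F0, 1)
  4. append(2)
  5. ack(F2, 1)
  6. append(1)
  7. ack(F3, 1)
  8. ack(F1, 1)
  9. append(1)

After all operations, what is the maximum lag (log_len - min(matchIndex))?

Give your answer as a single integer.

Answer: 4

Derivation:
Op 1: append 1 -> log_len=1
Op 2: F3 acks idx 1 -> match: F0=0 F1=0 F2=0 F3=1; commitIndex=0
Op 3: F0 acks idx 1 -> match: F0=1 F1=0 F2=0 F3=1; commitIndex=1
Op 4: append 2 -> log_len=3
Op 5: F2 acks idx 1 -> match: F0=1 F1=0 F2=1 F3=1; commitIndex=1
Op 6: append 1 -> log_len=4
Op 7: F3 acks idx 1 -> match: F0=1 F1=0 F2=1 F3=1; commitIndex=1
Op 8: F1 acks idx 1 -> match: F0=1 F1=1 F2=1 F3=1; commitIndex=1
Op 9: append 1 -> log_len=5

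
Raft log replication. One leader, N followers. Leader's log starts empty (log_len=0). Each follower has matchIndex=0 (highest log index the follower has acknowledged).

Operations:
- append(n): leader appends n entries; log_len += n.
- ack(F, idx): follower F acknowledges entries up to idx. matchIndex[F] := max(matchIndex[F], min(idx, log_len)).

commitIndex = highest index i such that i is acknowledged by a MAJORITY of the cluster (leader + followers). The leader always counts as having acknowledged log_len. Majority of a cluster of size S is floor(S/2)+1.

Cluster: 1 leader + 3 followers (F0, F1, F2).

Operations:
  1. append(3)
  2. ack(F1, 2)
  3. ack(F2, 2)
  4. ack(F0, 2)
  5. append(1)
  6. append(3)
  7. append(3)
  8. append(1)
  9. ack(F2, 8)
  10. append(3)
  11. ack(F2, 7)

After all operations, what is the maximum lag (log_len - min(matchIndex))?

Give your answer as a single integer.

Op 1: append 3 -> log_len=3
Op 2: F1 acks idx 2 -> match: F0=0 F1=2 F2=0; commitIndex=0
Op 3: F2 acks idx 2 -> match: F0=0 F1=2 F2=2; commitIndex=2
Op 4: F0 acks idx 2 -> match: F0=2 F1=2 F2=2; commitIndex=2
Op 5: append 1 -> log_len=4
Op 6: append 3 -> log_len=7
Op 7: append 3 -> log_len=10
Op 8: append 1 -> log_len=11
Op 9: F2 acks idx 8 -> match: F0=2 F1=2 F2=8; commitIndex=2
Op 10: append 3 -> log_len=14
Op 11: F2 acks idx 7 -> match: F0=2 F1=2 F2=8; commitIndex=2

Answer: 12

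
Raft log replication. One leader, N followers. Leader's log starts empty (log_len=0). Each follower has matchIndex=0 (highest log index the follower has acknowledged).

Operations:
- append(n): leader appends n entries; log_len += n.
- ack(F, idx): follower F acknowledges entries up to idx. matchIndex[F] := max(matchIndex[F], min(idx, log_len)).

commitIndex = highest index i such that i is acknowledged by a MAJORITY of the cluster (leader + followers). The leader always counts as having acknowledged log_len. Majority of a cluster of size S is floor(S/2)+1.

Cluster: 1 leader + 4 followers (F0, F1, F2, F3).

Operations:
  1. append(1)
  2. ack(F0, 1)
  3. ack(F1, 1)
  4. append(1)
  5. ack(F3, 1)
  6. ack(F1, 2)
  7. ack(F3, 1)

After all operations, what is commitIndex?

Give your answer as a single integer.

Answer: 1

Derivation:
Op 1: append 1 -> log_len=1
Op 2: F0 acks idx 1 -> match: F0=1 F1=0 F2=0 F3=0; commitIndex=0
Op 3: F1 acks idx 1 -> match: F0=1 F1=1 F2=0 F3=0; commitIndex=1
Op 4: append 1 -> log_len=2
Op 5: F3 acks idx 1 -> match: F0=1 F1=1 F2=0 F3=1; commitIndex=1
Op 6: F1 acks idx 2 -> match: F0=1 F1=2 F2=0 F3=1; commitIndex=1
Op 7: F3 acks idx 1 -> match: F0=1 F1=2 F2=0 F3=1; commitIndex=1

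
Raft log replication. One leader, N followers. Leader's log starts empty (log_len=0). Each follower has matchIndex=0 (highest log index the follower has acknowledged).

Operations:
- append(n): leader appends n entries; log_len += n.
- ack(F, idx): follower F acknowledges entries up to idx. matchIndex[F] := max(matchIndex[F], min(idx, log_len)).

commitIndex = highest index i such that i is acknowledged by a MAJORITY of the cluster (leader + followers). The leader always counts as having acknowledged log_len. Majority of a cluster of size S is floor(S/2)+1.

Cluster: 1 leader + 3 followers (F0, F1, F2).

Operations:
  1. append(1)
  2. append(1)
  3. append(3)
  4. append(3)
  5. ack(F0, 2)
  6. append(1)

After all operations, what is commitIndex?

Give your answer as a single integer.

Op 1: append 1 -> log_len=1
Op 2: append 1 -> log_len=2
Op 3: append 3 -> log_len=5
Op 4: append 3 -> log_len=8
Op 5: F0 acks idx 2 -> match: F0=2 F1=0 F2=0; commitIndex=0
Op 6: append 1 -> log_len=9

Answer: 0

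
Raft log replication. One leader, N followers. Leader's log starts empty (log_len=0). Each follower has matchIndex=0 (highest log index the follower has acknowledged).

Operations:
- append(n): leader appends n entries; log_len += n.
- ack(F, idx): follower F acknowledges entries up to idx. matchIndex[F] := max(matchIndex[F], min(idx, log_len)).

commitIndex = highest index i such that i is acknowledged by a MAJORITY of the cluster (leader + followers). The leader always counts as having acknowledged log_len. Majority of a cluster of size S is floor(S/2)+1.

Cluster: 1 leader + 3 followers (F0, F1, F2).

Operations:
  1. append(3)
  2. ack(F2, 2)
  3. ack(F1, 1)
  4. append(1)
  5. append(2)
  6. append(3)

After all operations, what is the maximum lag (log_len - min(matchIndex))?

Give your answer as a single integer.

Op 1: append 3 -> log_len=3
Op 2: F2 acks idx 2 -> match: F0=0 F1=0 F2=2; commitIndex=0
Op 3: F1 acks idx 1 -> match: F0=0 F1=1 F2=2; commitIndex=1
Op 4: append 1 -> log_len=4
Op 5: append 2 -> log_len=6
Op 6: append 3 -> log_len=9

Answer: 9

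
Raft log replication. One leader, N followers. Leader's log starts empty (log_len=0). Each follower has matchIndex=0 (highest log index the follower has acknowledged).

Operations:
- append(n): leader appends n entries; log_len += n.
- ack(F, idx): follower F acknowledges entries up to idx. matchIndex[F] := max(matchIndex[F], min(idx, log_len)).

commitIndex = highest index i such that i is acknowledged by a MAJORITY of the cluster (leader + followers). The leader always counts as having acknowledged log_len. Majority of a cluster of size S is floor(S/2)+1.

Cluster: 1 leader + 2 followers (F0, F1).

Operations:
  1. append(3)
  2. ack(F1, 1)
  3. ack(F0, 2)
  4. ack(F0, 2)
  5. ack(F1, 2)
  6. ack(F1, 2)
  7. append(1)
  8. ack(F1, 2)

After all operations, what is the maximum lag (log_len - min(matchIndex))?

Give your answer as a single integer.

Op 1: append 3 -> log_len=3
Op 2: F1 acks idx 1 -> match: F0=0 F1=1; commitIndex=1
Op 3: F0 acks idx 2 -> match: F0=2 F1=1; commitIndex=2
Op 4: F0 acks idx 2 -> match: F0=2 F1=1; commitIndex=2
Op 5: F1 acks idx 2 -> match: F0=2 F1=2; commitIndex=2
Op 6: F1 acks idx 2 -> match: F0=2 F1=2; commitIndex=2
Op 7: append 1 -> log_len=4
Op 8: F1 acks idx 2 -> match: F0=2 F1=2; commitIndex=2

Answer: 2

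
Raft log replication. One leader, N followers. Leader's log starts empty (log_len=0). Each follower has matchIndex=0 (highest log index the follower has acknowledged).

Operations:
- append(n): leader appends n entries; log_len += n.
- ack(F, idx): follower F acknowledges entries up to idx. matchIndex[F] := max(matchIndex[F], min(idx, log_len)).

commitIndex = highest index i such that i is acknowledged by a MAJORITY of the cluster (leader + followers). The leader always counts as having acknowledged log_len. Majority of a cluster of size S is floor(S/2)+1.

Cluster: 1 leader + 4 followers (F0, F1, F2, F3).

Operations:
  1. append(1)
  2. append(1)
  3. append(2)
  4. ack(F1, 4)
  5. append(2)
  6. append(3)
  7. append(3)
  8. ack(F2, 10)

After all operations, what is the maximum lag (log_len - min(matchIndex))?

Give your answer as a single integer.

Op 1: append 1 -> log_len=1
Op 2: append 1 -> log_len=2
Op 3: append 2 -> log_len=4
Op 4: F1 acks idx 4 -> match: F0=0 F1=4 F2=0 F3=0; commitIndex=0
Op 5: append 2 -> log_len=6
Op 6: append 3 -> log_len=9
Op 7: append 3 -> log_len=12
Op 8: F2 acks idx 10 -> match: F0=0 F1=4 F2=10 F3=0; commitIndex=4

Answer: 12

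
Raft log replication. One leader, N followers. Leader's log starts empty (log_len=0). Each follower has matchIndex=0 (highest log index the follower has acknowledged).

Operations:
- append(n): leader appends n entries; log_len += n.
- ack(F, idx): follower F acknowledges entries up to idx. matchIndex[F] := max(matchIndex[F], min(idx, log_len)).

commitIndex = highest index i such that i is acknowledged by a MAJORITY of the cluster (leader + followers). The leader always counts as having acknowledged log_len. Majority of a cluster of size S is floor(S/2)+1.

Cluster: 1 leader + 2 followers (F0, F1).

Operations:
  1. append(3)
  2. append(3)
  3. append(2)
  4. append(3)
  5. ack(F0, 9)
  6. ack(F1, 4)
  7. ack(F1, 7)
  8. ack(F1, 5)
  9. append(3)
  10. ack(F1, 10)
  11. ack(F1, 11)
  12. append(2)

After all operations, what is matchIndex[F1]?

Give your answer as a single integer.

Answer: 11

Derivation:
Op 1: append 3 -> log_len=3
Op 2: append 3 -> log_len=6
Op 3: append 2 -> log_len=8
Op 4: append 3 -> log_len=11
Op 5: F0 acks idx 9 -> match: F0=9 F1=0; commitIndex=9
Op 6: F1 acks idx 4 -> match: F0=9 F1=4; commitIndex=9
Op 7: F1 acks idx 7 -> match: F0=9 F1=7; commitIndex=9
Op 8: F1 acks idx 5 -> match: F0=9 F1=7; commitIndex=9
Op 9: append 3 -> log_len=14
Op 10: F1 acks idx 10 -> match: F0=9 F1=10; commitIndex=10
Op 11: F1 acks idx 11 -> match: F0=9 F1=11; commitIndex=11
Op 12: append 2 -> log_len=16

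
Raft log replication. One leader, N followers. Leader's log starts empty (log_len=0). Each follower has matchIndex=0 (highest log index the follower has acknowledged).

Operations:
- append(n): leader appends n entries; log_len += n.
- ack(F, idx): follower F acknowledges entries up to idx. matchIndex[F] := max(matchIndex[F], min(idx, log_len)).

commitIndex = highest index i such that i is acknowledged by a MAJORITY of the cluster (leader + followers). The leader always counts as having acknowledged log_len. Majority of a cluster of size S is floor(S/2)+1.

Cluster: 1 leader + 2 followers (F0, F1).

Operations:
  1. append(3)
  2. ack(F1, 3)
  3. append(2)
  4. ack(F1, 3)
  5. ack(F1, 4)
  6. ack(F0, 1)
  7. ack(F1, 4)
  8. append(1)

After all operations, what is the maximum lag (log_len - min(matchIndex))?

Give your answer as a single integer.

Answer: 5

Derivation:
Op 1: append 3 -> log_len=3
Op 2: F1 acks idx 3 -> match: F0=0 F1=3; commitIndex=3
Op 3: append 2 -> log_len=5
Op 4: F1 acks idx 3 -> match: F0=0 F1=3; commitIndex=3
Op 5: F1 acks idx 4 -> match: F0=0 F1=4; commitIndex=4
Op 6: F0 acks idx 1 -> match: F0=1 F1=4; commitIndex=4
Op 7: F1 acks idx 4 -> match: F0=1 F1=4; commitIndex=4
Op 8: append 1 -> log_len=6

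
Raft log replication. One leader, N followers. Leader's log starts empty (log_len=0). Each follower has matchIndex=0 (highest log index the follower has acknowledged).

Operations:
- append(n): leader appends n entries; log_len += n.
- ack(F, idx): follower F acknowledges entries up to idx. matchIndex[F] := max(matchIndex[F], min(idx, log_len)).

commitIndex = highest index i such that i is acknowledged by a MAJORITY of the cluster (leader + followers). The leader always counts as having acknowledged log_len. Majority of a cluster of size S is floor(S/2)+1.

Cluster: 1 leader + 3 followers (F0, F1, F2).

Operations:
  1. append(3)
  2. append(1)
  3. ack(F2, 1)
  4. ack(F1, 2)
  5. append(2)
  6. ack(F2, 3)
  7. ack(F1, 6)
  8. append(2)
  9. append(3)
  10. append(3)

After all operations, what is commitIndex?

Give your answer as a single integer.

Answer: 3

Derivation:
Op 1: append 3 -> log_len=3
Op 2: append 1 -> log_len=4
Op 3: F2 acks idx 1 -> match: F0=0 F1=0 F2=1; commitIndex=0
Op 4: F1 acks idx 2 -> match: F0=0 F1=2 F2=1; commitIndex=1
Op 5: append 2 -> log_len=6
Op 6: F2 acks idx 3 -> match: F0=0 F1=2 F2=3; commitIndex=2
Op 7: F1 acks idx 6 -> match: F0=0 F1=6 F2=3; commitIndex=3
Op 8: append 2 -> log_len=8
Op 9: append 3 -> log_len=11
Op 10: append 3 -> log_len=14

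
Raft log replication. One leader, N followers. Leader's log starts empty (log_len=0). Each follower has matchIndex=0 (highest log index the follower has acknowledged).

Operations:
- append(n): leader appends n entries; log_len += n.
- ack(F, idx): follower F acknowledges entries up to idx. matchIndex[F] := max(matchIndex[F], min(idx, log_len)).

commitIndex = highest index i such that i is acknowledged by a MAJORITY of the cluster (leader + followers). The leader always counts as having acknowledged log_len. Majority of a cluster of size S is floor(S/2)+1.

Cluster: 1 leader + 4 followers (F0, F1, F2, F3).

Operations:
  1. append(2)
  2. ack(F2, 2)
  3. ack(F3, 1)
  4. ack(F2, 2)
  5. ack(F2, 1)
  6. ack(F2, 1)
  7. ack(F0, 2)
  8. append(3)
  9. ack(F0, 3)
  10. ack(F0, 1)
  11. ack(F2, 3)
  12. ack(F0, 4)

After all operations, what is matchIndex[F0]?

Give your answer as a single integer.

Op 1: append 2 -> log_len=2
Op 2: F2 acks idx 2 -> match: F0=0 F1=0 F2=2 F3=0; commitIndex=0
Op 3: F3 acks idx 1 -> match: F0=0 F1=0 F2=2 F3=1; commitIndex=1
Op 4: F2 acks idx 2 -> match: F0=0 F1=0 F2=2 F3=1; commitIndex=1
Op 5: F2 acks idx 1 -> match: F0=0 F1=0 F2=2 F3=1; commitIndex=1
Op 6: F2 acks idx 1 -> match: F0=0 F1=0 F2=2 F3=1; commitIndex=1
Op 7: F0 acks idx 2 -> match: F0=2 F1=0 F2=2 F3=1; commitIndex=2
Op 8: append 3 -> log_len=5
Op 9: F0 acks idx 3 -> match: F0=3 F1=0 F2=2 F3=1; commitIndex=2
Op 10: F0 acks idx 1 -> match: F0=3 F1=0 F2=2 F3=1; commitIndex=2
Op 11: F2 acks idx 3 -> match: F0=3 F1=0 F2=3 F3=1; commitIndex=3
Op 12: F0 acks idx 4 -> match: F0=4 F1=0 F2=3 F3=1; commitIndex=3

Answer: 4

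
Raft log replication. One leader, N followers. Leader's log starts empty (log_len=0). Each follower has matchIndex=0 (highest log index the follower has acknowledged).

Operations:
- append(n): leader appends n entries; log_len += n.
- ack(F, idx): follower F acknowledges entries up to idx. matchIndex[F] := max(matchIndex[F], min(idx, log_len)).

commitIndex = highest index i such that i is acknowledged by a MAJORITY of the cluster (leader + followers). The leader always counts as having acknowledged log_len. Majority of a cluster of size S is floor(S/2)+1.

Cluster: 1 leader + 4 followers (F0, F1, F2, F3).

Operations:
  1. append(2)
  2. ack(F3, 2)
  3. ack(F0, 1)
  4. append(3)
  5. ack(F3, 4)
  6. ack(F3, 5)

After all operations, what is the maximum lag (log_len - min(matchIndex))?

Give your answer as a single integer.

Answer: 5

Derivation:
Op 1: append 2 -> log_len=2
Op 2: F3 acks idx 2 -> match: F0=0 F1=0 F2=0 F3=2; commitIndex=0
Op 3: F0 acks idx 1 -> match: F0=1 F1=0 F2=0 F3=2; commitIndex=1
Op 4: append 3 -> log_len=5
Op 5: F3 acks idx 4 -> match: F0=1 F1=0 F2=0 F3=4; commitIndex=1
Op 6: F3 acks idx 5 -> match: F0=1 F1=0 F2=0 F3=5; commitIndex=1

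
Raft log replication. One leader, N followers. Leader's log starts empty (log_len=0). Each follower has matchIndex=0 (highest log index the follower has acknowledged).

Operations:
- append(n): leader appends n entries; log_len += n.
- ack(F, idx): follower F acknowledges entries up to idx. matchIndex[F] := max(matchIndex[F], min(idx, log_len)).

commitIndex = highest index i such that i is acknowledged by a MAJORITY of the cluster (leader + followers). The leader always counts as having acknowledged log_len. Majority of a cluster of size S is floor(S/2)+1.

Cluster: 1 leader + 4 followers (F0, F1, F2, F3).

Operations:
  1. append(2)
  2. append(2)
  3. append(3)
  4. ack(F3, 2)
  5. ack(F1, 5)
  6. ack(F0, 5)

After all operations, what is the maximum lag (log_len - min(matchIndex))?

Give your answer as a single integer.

Answer: 7

Derivation:
Op 1: append 2 -> log_len=2
Op 2: append 2 -> log_len=4
Op 3: append 3 -> log_len=7
Op 4: F3 acks idx 2 -> match: F0=0 F1=0 F2=0 F3=2; commitIndex=0
Op 5: F1 acks idx 5 -> match: F0=0 F1=5 F2=0 F3=2; commitIndex=2
Op 6: F0 acks idx 5 -> match: F0=5 F1=5 F2=0 F3=2; commitIndex=5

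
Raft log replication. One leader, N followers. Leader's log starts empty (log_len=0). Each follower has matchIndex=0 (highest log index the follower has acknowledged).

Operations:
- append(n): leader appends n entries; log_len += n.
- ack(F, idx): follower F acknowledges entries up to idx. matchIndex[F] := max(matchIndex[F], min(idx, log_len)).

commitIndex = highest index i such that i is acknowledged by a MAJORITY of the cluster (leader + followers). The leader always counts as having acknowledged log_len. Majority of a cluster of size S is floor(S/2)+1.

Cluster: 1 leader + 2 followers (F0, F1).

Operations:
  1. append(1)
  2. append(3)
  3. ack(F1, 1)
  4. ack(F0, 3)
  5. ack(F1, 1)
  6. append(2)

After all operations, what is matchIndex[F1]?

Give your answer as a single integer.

Answer: 1

Derivation:
Op 1: append 1 -> log_len=1
Op 2: append 3 -> log_len=4
Op 3: F1 acks idx 1 -> match: F0=0 F1=1; commitIndex=1
Op 4: F0 acks idx 3 -> match: F0=3 F1=1; commitIndex=3
Op 5: F1 acks idx 1 -> match: F0=3 F1=1; commitIndex=3
Op 6: append 2 -> log_len=6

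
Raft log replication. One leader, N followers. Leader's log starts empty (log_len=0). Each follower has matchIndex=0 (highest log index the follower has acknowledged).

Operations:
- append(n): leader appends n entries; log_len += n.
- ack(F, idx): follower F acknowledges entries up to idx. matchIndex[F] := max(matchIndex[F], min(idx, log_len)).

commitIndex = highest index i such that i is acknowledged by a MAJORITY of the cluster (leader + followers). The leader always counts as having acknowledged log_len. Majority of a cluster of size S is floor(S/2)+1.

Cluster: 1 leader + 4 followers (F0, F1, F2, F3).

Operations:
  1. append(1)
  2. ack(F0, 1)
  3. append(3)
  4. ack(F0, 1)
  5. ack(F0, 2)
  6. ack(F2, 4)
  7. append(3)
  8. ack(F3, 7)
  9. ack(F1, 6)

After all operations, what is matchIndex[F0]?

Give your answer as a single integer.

Answer: 2

Derivation:
Op 1: append 1 -> log_len=1
Op 2: F0 acks idx 1 -> match: F0=1 F1=0 F2=0 F3=0; commitIndex=0
Op 3: append 3 -> log_len=4
Op 4: F0 acks idx 1 -> match: F0=1 F1=0 F2=0 F3=0; commitIndex=0
Op 5: F0 acks idx 2 -> match: F0=2 F1=0 F2=0 F3=0; commitIndex=0
Op 6: F2 acks idx 4 -> match: F0=2 F1=0 F2=4 F3=0; commitIndex=2
Op 7: append 3 -> log_len=7
Op 8: F3 acks idx 7 -> match: F0=2 F1=0 F2=4 F3=7; commitIndex=4
Op 9: F1 acks idx 6 -> match: F0=2 F1=6 F2=4 F3=7; commitIndex=6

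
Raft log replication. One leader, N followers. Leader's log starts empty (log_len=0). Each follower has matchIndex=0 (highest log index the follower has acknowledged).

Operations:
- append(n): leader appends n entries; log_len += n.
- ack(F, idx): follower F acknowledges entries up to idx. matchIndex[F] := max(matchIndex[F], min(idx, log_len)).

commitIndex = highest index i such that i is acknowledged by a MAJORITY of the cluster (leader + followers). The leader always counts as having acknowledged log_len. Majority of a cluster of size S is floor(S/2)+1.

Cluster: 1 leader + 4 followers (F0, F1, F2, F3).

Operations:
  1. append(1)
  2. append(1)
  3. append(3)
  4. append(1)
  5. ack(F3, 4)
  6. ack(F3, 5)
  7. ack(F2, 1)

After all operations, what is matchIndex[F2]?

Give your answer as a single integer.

Op 1: append 1 -> log_len=1
Op 2: append 1 -> log_len=2
Op 3: append 3 -> log_len=5
Op 4: append 1 -> log_len=6
Op 5: F3 acks idx 4 -> match: F0=0 F1=0 F2=0 F3=4; commitIndex=0
Op 6: F3 acks idx 5 -> match: F0=0 F1=0 F2=0 F3=5; commitIndex=0
Op 7: F2 acks idx 1 -> match: F0=0 F1=0 F2=1 F3=5; commitIndex=1

Answer: 1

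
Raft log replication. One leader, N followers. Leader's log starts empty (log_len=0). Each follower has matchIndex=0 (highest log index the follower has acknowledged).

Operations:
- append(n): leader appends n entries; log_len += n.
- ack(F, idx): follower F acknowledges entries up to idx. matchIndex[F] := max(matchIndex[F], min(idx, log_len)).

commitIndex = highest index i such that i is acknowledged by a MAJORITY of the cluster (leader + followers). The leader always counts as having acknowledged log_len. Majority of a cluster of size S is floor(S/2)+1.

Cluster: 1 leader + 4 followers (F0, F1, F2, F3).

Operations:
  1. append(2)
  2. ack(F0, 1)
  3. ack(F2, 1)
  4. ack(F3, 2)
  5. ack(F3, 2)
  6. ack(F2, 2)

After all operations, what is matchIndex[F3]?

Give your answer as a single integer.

Op 1: append 2 -> log_len=2
Op 2: F0 acks idx 1 -> match: F0=1 F1=0 F2=0 F3=0; commitIndex=0
Op 3: F2 acks idx 1 -> match: F0=1 F1=0 F2=1 F3=0; commitIndex=1
Op 4: F3 acks idx 2 -> match: F0=1 F1=0 F2=1 F3=2; commitIndex=1
Op 5: F3 acks idx 2 -> match: F0=1 F1=0 F2=1 F3=2; commitIndex=1
Op 6: F2 acks idx 2 -> match: F0=1 F1=0 F2=2 F3=2; commitIndex=2

Answer: 2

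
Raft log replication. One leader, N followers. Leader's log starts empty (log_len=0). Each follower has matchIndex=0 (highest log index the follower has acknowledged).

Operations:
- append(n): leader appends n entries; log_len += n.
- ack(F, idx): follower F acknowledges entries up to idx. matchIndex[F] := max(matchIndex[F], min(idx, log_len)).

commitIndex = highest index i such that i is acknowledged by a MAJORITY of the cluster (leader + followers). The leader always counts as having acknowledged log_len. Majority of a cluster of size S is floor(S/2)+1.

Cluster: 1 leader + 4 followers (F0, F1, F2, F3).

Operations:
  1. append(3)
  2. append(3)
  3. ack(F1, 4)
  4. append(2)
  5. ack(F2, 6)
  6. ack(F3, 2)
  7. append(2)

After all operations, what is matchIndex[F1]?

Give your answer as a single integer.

Answer: 4

Derivation:
Op 1: append 3 -> log_len=3
Op 2: append 3 -> log_len=6
Op 3: F1 acks idx 4 -> match: F0=0 F1=4 F2=0 F3=0; commitIndex=0
Op 4: append 2 -> log_len=8
Op 5: F2 acks idx 6 -> match: F0=0 F1=4 F2=6 F3=0; commitIndex=4
Op 6: F3 acks idx 2 -> match: F0=0 F1=4 F2=6 F3=2; commitIndex=4
Op 7: append 2 -> log_len=10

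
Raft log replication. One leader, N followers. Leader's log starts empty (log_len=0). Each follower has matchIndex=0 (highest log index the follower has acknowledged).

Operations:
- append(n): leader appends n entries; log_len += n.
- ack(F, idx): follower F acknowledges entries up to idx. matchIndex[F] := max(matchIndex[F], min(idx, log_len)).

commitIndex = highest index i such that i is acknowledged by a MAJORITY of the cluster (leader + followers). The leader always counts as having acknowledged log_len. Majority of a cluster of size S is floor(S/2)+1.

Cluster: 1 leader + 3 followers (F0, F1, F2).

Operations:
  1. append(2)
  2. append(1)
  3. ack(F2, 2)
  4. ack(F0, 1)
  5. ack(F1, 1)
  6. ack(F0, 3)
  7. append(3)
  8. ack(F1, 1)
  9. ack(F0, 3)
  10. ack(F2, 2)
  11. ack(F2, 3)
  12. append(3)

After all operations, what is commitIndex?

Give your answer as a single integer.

Answer: 3

Derivation:
Op 1: append 2 -> log_len=2
Op 2: append 1 -> log_len=3
Op 3: F2 acks idx 2 -> match: F0=0 F1=0 F2=2; commitIndex=0
Op 4: F0 acks idx 1 -> match: F0=1 F1=0 F2=2; commitIndex=1
Op 5: F1 acks idx 1 -> match: F0=1 F1=1 F2=2; commitIndex=1
Op 6: F0 acks idx 3 -> match: F0=3 F1=1 F2=2; commitIndex=2
Op 7: append 3 -> log_len=6
Op 8: F1 acks idx 1 -> match: F0=3 F1=1 F2=2; commitIndex=2
Op 9: F0 acks idx 3 -> match: F0=3 F1=1 F2=2; commitIndex=2
Op 10: F2 acks idx 2 -> match: F0=3 F1=1 F2=2; commitIndex=2
Op 11: F2 acks idx 3 -> match: F0=3 F1=1 F2=3; commitIndex=3
Op 12: append 3 -> log_len=9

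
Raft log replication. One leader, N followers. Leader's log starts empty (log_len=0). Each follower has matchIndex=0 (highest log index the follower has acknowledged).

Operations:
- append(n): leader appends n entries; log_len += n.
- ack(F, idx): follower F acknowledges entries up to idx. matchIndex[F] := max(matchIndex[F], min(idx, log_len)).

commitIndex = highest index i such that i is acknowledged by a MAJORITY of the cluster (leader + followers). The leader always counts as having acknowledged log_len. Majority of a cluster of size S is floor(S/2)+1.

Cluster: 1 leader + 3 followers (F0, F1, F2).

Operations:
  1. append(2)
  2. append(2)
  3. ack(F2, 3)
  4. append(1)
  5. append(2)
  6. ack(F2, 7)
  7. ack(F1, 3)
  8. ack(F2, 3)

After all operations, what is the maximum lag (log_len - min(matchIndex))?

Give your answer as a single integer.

Op 1: append 2 -> log_len=2
Op 2: append 2 -> log_len=4
Op 3: F2 acks idx 3 -> match: F0=0 F1=0 F2=3; commitIndex=0
Op 4: append 1 -> log_len=5
Op 5: append 2 -> log_len=7
Op 6: F2 acks idx 7 -> match: F0=0 F1=0 F2=7; commitIndex=0
Op 7: F1 acks idx 3 -> match: F0=0 F1=3 F2=7; commitIndex=3
Op 8: F2 acks idx 3 -> match: F0=0 F1=3 F2=7; commitIndex=3

Answer: 7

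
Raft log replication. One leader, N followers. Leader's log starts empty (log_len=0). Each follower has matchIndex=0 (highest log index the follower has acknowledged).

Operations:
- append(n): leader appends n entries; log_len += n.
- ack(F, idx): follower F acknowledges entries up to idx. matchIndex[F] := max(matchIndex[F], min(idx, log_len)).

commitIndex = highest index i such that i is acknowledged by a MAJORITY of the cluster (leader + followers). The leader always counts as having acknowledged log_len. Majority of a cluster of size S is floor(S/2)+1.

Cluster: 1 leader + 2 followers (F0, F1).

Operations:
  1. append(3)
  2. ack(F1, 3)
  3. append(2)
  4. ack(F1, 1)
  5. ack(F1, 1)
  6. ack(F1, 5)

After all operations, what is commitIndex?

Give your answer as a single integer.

Op 1: append 3 -> log_len=3
Op 2: F1 acks idx 3 -> match: F0=0 F1=3; commitIndex=3
Op 3: append 2 -> log_len=5
Op 4: F1 acks idx 1 -> match: F0=0 F1=3; commitIndex=3
Op 5: F1 acks idx 1 -> match: F0=0 F1=3; commitIndex=3
Op 6: F1 acks idx 5 -> match: F0=0 F1=5; commitIndex=5

Answer: 5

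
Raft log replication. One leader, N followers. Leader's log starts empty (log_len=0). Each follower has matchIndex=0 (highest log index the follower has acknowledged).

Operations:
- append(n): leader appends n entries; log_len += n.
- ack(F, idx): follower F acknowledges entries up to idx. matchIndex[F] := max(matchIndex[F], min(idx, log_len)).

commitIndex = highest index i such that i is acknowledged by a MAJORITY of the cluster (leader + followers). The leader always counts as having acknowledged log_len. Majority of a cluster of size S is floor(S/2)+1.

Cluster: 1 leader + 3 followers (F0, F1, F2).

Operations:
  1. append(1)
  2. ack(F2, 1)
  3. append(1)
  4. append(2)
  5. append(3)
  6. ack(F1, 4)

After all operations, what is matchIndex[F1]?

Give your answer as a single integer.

Op 1: append 1 -> log_len=1
Op 2: F2 acks idx 1 -> match: F0=0 F1=0 F2=1; commitIndex=0
Op 3: append 1 -> log_len=2
Op 4: append 2 -> log_len=4
Op 5: append 3 -> log_len=7
Op 6: F1 acks idx 4 -> match: F0=0 F1=4 F2=1; commitIndex=1

Answer: 4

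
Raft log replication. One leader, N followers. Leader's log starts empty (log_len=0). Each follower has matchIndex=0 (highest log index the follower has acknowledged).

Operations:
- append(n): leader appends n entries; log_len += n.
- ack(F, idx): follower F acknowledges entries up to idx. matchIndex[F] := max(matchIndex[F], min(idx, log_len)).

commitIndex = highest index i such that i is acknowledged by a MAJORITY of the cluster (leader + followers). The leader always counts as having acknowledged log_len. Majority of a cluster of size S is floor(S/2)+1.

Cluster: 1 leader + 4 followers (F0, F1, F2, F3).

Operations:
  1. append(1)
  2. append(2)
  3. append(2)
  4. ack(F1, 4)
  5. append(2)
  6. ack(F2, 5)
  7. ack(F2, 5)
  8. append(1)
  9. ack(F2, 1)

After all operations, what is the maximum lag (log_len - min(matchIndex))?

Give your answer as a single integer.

Answer: 8

Derivation:
Op 1: append 1 -> log_len=1
Op 2: append 2 -> log_len=3
Op 3: append 2 -> log_len=5
Op 4: F1 acks idx 4 -> match: F0=0 F1=4 F2=0 F3=0; commitIndex=0
Op 5: append 2 -> log_len=7
Op 6: F2 acks idx 5 -> match: F0=0 F1=4 F2=5 F3=0; commitIndex=4
Op 7: F2 acks idx 5 -> match: F0=0 F1=4 F2=5 F3=0; commitIndex=4
Op 8: append 1 -> log_len=8
Op 9: F2 acks idx 1 -> match: F0=0 F1=4 F2=5 F3=0; commitIndex=4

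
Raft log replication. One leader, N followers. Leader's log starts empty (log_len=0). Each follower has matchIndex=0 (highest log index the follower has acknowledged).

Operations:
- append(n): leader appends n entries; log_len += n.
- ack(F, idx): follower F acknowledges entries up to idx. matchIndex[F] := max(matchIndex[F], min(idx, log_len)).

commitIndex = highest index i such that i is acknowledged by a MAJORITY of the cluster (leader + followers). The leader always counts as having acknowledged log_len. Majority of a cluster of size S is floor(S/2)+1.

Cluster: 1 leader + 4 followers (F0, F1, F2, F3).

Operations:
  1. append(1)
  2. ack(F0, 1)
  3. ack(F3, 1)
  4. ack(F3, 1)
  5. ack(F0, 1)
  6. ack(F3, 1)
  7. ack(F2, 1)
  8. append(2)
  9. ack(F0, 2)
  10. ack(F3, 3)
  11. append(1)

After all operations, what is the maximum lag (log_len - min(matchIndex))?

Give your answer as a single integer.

Op 1: append 1 -> log_len=1
Op 2: F0 acks idx 1 -> match: F0=1 F1=0 F2=0 F3=0; commitIndex=0
Op 3: F3 acks idx 1 -> match: F0=1 F1=0 F2=0 F3=1; commitIndex=1
Op 4: F3 acks idx 1 -> match: F0=1 F1=0 F2=0 F3=1; commitIndex=1
Op 5: F0 acks idx 1 -> match: F0=1 F1=0 F2=0 F3=1; commitIndex=1
Op 6: F3 acks idx 1 -> match: F0=1 F1=0 F2=0 F3=1; commitIndex=1
Op 7: F2 acks idx 1 -> match: F0=1 F1=0 F2=1 F3=1; commitIndex=1
Op 8: append 2 -> log_len=3
Op 9: F0 acks idx 2 -> match: F0=2 F1=0 F2=1 F3=1; commitIndex=1
Op 10: F3 acks idx 3 -> match: F0=2 F1=0 F2=1 F3=3; commitIndex=2
Op 11: append 1 -> log_len=4

Answer: 4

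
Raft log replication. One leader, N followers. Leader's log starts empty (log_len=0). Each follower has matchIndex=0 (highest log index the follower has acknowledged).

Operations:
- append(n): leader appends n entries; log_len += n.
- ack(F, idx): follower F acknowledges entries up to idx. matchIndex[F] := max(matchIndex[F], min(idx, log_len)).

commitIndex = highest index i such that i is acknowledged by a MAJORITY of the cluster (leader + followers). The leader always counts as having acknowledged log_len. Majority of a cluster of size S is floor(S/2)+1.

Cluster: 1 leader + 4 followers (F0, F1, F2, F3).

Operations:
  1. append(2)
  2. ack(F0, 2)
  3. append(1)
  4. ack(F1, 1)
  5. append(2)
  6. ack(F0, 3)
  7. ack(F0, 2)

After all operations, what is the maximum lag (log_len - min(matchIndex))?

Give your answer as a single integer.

Op 1: append 2 -> log_len=2
Op 2: F0 acks idx 2 -> match: F0=2 F1=0 F2=0 F3=0; commitIndex=0
Op 3: append 1 -> log_len=3
Op 4: F1 acks idx 1 -> match: F0=2 F1=1 F2=0 F3=0; commitIndex=1
Op 5: append 2 -> log_len=5
Op 6: F0 acks idx 3 -> match: F0=3 F1=1 F2=0 F3=0; commitIndex=1
Op 7: F0 acks idx 2 -> match: F0=3 F1=1 F2=0 F3=0; commitIndex=1

Answer: 5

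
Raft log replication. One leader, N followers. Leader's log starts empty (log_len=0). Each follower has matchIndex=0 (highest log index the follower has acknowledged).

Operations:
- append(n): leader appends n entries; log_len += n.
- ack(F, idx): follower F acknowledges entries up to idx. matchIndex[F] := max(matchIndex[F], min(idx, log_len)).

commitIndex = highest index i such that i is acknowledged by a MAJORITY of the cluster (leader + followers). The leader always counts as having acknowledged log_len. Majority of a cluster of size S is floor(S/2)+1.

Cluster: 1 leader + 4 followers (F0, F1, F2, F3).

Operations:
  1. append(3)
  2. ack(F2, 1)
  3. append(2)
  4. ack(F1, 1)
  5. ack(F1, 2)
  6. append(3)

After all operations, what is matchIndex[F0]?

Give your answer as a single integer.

Op 1: append 3 -> log_len=3
Op 2: F2 acks idx 1 -> match: F0=0 F1=0 F2=1 F3=0; commitIndex=0
Op 3: append 2 -> log_len=5
Op 4: F1 acks idx 1 -> match: F0=0 F1=1 F2=1 F3=0; commitIndex=1
Op 5: F1 acks idx 2 -> match: F0=0 F1=2 F2=1 F3=0; commitIndex=1
Op 6: append 3 -> log_len=8

Answer: 0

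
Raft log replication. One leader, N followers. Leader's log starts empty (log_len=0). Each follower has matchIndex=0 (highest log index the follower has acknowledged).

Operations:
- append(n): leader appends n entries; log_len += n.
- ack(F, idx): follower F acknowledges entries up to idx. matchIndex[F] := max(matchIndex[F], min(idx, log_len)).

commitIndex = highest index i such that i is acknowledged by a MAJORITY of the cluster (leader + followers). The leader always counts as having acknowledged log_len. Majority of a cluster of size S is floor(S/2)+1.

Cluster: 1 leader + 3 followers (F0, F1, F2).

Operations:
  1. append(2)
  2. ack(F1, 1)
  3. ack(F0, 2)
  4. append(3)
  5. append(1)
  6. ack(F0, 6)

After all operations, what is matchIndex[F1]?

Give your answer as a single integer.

Op 1: append 2 -> log_len=2
Op 2: F1 acks idx 1 -> match: F0=0 F1=1 F2=0; commitIndex=0
Op 3: F0 acks idx 2 -> match: F0=2 F1=1 F2=0; commitIndex=1
Op 4: append 3 -> log_len=5
Op 5: append 1 -> log_len=6
Op 6: F0 acks idx 6 -> match: F0=6 F1=1 F2=0; commitIndex=1

Answer: 1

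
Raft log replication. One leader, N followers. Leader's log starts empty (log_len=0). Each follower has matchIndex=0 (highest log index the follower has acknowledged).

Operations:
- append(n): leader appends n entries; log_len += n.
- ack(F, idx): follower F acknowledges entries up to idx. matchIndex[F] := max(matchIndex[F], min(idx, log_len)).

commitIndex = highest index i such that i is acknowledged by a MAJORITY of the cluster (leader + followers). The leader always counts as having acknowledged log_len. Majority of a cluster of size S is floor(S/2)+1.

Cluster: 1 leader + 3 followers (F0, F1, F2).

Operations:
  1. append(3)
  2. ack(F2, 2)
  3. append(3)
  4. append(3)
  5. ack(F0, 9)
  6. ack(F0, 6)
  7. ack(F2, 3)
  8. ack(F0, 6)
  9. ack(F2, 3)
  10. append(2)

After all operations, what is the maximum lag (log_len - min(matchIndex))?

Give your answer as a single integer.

Op 1: append 3 -> log_len=3
Op 2: F2 acks idx 2 -> match: F0=0 F1=0 F2=2; commitIndex=0
Op 3: append 3 -> log_len=6
Op 4: append 3 -> log_len=9
Op 5: F0 acks idx 9 -> match: F0=9 F1=0 F2=2; commitIndex=2
Op 6: F0 acks idx 6 -> match: F0=9 F1=0 F2=2; commitIndex=2
Op 7: F2 acks idx 3 -> match: F0=9 F1=0 F2=3; commitIndex=3
Op 8: F0 acks idx 6 -> match: F0=9 F1=0 F2=3; commitIndex=3
Op 9: F2 acks idx 3 -> match: F0=9 F1=0 F2=3; commitIndex=3
Op 10: append 2 -> log_len=11

Answer: 11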